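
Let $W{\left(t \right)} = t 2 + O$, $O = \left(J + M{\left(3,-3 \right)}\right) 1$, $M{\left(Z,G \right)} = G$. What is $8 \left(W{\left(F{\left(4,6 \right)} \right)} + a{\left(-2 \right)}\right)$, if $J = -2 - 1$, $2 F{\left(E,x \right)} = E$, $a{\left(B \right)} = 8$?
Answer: $48$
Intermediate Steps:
$F{\left(E,x \right)} = \frac{E}{2}$
$J = -3$ ($J = -2 - 1 = -3$)
$O = -6$ ($O = \left(-3 - 3\right) 1 = \left(-6\right) 1 = -6$)
$W{\left(t \right)} = -6 + 2 t$ ($W{\left(t \right)} = t 2 - 6 = 2 t - 6 = -6 + 2 t$)
$8 \left(W{\left(F{\left(4,6 \right)} \right)} + a{\left(-2 \right)}\right) = 8 \left(\left(-6 + 2 \cdot \frac{1}{2} \cdot 4\right) + 8\right) = 8 \left(\left(-6 + 2 \cdot 2\right) + 8\right) = 8 \left(\left(-6 + 4\right) + 8\right) = 8 \left(-2 + 8\right) = 8 \cdot 6 = 48$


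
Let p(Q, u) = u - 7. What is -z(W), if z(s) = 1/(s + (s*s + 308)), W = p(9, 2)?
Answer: -1/328 ≈ -0.0030488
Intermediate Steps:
p(Q, u) = -7 + u
W = -5 (W = -7 + 2 = -5)
z(s) = 1/(308 + s + s²) (z(s) = 1/(s + (s² + 308)) = 1/(s + (308 + s²)) = 1/(308 + s + s²))
-z(W) = -1/(308 - 5 + (-5)²) = -1/(308 - 5 + 25) = -1/328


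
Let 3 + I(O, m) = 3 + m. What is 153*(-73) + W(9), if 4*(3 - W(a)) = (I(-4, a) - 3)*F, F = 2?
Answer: -11169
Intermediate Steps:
I(O, m) = m (I(O, m) = -3 + (3 + m) = m)
W(a) = 9/2 - a/2 (W(a) = 3 - (a - 3)*2/4 = 3 - (-3 + a)*2/4 = 3 - (-6 + 2*a)/4 = 3 + (3/2 - a/2) = 9/2 - a/2)
153*(-73) + W(9) = 153*(-73) + (9/2 - ½*9) = -11169 + (9/2 - 9/2) = -11169 + 0 = -11169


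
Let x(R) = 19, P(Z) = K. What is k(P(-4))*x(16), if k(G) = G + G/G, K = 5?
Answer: 114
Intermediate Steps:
P(Z) = 5
k(G) = 1 + G (k(G) = G + 1 = 1 + G)
k(P(-4))*x(16) = (1 + 5)*19 = 6*19 = 114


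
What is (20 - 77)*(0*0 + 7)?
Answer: -399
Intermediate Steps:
(20 - 77)*(0*0 + 7) = -57*(0 + 7) = -57*7 = -399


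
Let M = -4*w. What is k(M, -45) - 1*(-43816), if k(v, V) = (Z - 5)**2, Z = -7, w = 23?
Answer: 43960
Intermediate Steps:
M = -92 (M = -4*23 = -92)
k(v, V) = 144 (k(v, V) = (-7 - 5)**2 = (-12)**2 = 144)
k(M, -45) - 1*(-43816) = 144 - 1*(-43816) = 144 + 43816 = 43960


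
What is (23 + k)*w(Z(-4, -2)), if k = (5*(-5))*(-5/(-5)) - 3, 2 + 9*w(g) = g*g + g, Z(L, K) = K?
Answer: 0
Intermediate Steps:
w(g) = -2/9 + g/9 + g**2/9 (w(g) = -2/9 + (g*g + g)/9 = -2/9 + (g**2 + g)/9 = -2/9 + (g + g**2)/9 = -2/9 + (g/9 + g**2/9) = -2/9 + g/9 + g**2/9)
k = -28 (k = -(-5)*(-5) - 3 = -25*1 - 3 = -25 - 3 = -28)
(23 + k)*w(Z(-4, -2)) = (23 - 28)*(-2/9 + (1/9)*(-2) + (1/9)*(-2)**2) = -5*(-2/9 - 2/9 + (1/9)*4) = -5*(-2/9 - 2/9 + 4/9) = -5*0 = 0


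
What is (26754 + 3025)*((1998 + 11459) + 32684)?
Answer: 1374032839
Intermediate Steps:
(26754 + 3025)*((1998 + 11459) + 32684) = 29779*(13457 + 32684) = 29779*46141 = 1374032839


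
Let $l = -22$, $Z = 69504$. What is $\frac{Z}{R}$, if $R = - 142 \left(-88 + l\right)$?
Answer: $\frac{17376}{3905} \approx 4.4497$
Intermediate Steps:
$R = 15620$ ($R = - 142 \left(-88 - 22\right) = \left(-142\right) \left(-110\right) = 15620$)
$\frac{Z}{R} = \frac{69504}{15620} = 69504 \cdot \frac{1}{15620} = \frac{17376}{3905}$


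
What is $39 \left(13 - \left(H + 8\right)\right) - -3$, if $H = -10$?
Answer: $588$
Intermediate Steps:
$39 \left(13 - \left(H + 8\right)\right) - -3 = 39 \left(13 - \left(-10 + 8\right)\right) - -3 = 39 \left(13 - -2\right) + \left(-3 + 6\right) = 39 \left(13 + 2\right) + 3 = 39 \cdot 15 + 3 = 585 + 3 = 588$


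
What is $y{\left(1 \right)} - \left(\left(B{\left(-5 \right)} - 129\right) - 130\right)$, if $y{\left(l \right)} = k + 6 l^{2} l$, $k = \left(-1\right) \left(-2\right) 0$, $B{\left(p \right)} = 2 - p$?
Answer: $258$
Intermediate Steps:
$k = 0$ ($k = 2 \cdot 0 = 0$)
$y{\left(l \right)} = 6 l^{3}$ ($y{\left(l \right)} = 0 + 6 l^{2} l = 0 + 6 l^{3} = 6 l^{3}$)
$y{\left(1 \right)} - \left(\left(B{\left(-5 \right)} - 129\right) - 130\right) = 6 \cdot 1^{3} - \left(\left(\left(2 - -5\right) - 129\right) - 130\right) = 6 \cdot 1 - \left(\left(\left(2 + 5\right) - 129\right) - 130\right) = 6 - \left(\left(7 - 129\right) - 130\right) = 6 - \left(-122 - 130\right) = 6 - -252 = 6 + 252 = 258$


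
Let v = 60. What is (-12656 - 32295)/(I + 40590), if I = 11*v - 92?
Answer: -44951/41158 ≈ -1.0922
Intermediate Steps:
I = 568 (I = 11*60 - 92 = 660 - 92 = 568)
(-12656 - 32295)/(I + 40590) = (-12656 - 32295)/(568 + 40590) = -44951/41158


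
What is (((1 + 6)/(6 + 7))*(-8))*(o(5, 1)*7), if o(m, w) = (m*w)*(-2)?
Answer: 3920/13 ≈ 301.54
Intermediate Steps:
o(m, w) = -2*m*w
(((1 + 6)/(6 + 7))*(-8))*(o(5, 1)*7) = (((1 + 6)/(6 + 7))*(-8))*(-2*5*1*7) = ((7/13)*(-8))*(-10*7) = ((7*(1/13))*(-8))*(-70) = ((7/13)*(-8))*(-70) = -56/13*(-70) = 3920/13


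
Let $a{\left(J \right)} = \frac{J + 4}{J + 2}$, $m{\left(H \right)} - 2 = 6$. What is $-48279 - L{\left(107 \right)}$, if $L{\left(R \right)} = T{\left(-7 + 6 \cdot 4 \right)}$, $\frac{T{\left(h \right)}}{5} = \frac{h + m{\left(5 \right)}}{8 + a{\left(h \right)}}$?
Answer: $- \frac{8354642}{173} \approx -48293.0$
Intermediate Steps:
$m{\left(H \right)} = 8$ ($m{\left(H \right)} = 2 + 6 = 8$)
$a{\left(J \right)} = \frac{4 + J}{2 + J}$
$T{\left(h \right)} = \frac{5 \left(8 + h\right)}{8 + \frac{4 + h}{2 + h}}$ ($T{\left(h \right)} = 5 \frac{h + 8}{8 + \frac{4 + h}{2 + h}} = 5 \frac{8 + h}{8 + \frac{4 + h}{2 + h}} = \frac{5 \left(8 + h\right)}{8 + \frac{4 + h}{2 + h}}$)
$L{\left(R \right)} = \frac{2375}{173}$ ($L{\left(R \right)} = \frac{5 \left(2 + \left(-7 + 6 \cdot 4\right)\right) \left(8 + \left(-7 + 6 \cdot 4\right)\right)}{20 + 9 \left(-7 + 6 \cdot 4\right)} = \frac{5 \left(2 + \left(-7 + 24\right)\right) \left(8 + \left(-7 + 24\right)\right)}{20 + 9 \left(-7 + 24\right)} = \frac{5 \left(2 + 17\right) \left(8 + 17\right)}{20 + 9 \cdot 17} = 5 \frac{1}{20 + 153} \cdot 19 \cdot 25 = 5 \cdot \frac{1}{173} \cdot 19 \cdot 25 = \frac{2375}{173}$)
$-48279 - L{\left(107 \right)} = -48279 - \frac{2375}{173} = - \frac{8354642}{173}$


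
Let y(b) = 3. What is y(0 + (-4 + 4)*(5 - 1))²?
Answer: 9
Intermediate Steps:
y(0 + (-4 + 4)*(5 - 1))² = 3² = 9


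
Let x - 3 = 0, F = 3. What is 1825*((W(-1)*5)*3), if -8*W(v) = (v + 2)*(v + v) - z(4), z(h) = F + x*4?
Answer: 465375/8 ≈ 58172.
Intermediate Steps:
x = 3 (x = 3 + 0 = 3)
z(h) = 15 (z(h) = 3 + 3*4 = 3 + 12 = 15)
W(v) = 15/8 - v*(2 + v)/4 (W(v) = -((v + 2)*(v + v) - 1*15)/8 = -((2 + v)*(2*v) - 15)/8 = -(2*v*(2 + v) - 15)/8 = -(-15 + 2*v*(2 + v))/8 = 15/8 - v*(2 + v)/4)
1825*((W(-1)*5)*3) = 1825*(((15/8 - ½*(-1) - ¼*(-1)²)*5)*3) = 1825*(((15/8 + ½ - ¼*1)*5)*3) = 1825*(((15/8 + ½ - ¼)*5)*3) = 1825*(((17/8)*5)*3) = 1825*((85/8)*3) = 1825*(255/8) = 465375/8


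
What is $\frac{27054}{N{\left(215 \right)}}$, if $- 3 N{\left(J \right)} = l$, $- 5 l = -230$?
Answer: $- \frac{40581}{23} \approx -1764.4$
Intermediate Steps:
$l = 46$ ($l = \left(- \frac{1}{5}\right) \left(-230\right) = 46$)
$N{\left(J \right)} = - \frac{46}{3}$ ($N{\left(J \right)} = \left(- \frac{1}{3}\right) 46 = - \frac{46}{3}$)
$\frac{27054}{N{\left(215 \right)}} = \frac{27054}{- \frac{46}{3}} = 27054 \left(- \frac{3}{46}\right) = - \frac{40581}{23}$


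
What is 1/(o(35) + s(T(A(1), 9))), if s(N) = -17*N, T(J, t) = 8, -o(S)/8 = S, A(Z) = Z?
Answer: -1/416 ≈ -0.0024038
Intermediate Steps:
o(S) = -8*S
1/(o(35) + s(T(A(1), 9))) = 1/(-8*35 - 17*8) = 1/(-280 - 136) = 1/(-416) = -1/416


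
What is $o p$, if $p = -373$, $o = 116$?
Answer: $-43268$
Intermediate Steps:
$o p = 116 \left(-373\right) = -43268$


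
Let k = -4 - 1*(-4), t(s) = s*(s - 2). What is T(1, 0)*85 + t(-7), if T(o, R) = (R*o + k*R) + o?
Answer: 148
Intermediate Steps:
t(s) = s*(-2 + s)
k = 0 (k = -4 + 4 = 0)
T(o, R) = o + R*o (T(o, R) = (R*o + 0*R) + o = (R*o + 0) + o = R*o + o = o + R*o)
T(1, 0)*85 + t(-7) = (1*(1 + 0))*85 - 7*(-2 - 7) = (1*1)*85 - 7*(-9) = 1*85 + 63 = 85 + 63 = 148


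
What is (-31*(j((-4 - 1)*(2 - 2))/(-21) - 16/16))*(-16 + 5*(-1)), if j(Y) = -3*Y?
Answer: -651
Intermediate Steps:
(-31*(j((-4 - 1)*(2 - 2))/(-21) - 16/16))*(-16 + 5*(-1)) = (-31*(-3*(-4 - 1)*(2 - 2)/(-21) - 16/16))*(-16 + 5*(-1)) = (-31*(-(-15)*0*(-1/21) - 16*1/16))*(-16 - 5) = -31*(-3*0*(-1/21) - 1)*(-21) = -31*(0*(-1/21) - 1)*(-21) = -31*(0 - 1)*(-21) = -31*(-1)*(-21) = 31*(-21) = -651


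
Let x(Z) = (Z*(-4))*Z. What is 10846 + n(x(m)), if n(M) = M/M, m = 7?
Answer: 10847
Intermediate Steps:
x(Z) = -4*Z**2 (x(Z) = (-4*Z)*Z = -4*Z**2)
n(M) = 1
10846 + n(x(m)) = 10846 + 1 = 10847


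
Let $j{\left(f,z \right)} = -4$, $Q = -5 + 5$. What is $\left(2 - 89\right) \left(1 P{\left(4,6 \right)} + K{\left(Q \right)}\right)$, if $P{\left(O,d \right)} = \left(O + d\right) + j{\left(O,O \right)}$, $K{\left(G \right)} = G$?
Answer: $-522$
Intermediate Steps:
$Q = 0$
$P{\left(O,d \right)} = -4 + O + d$ ($P{\left(O,d \right)} = \left(O + d\right) - 4 = -4 + O + d$)
$\left(2 - 89\right) \left(1 P{\left(4,6 \right)} + K{\left(Q \right)}\right) = \left(2 - 89\right) \left(1 \left(-4 + 4 + 6\right) + 0\right) = \left(2 - 89\right) \left(1 \cdot 6 + 0\right) = - 87 \left(6 + 0\right) = \left(-87\right) 6 = -522$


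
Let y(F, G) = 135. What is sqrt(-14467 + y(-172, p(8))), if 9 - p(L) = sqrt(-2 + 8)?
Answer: 2*I*sqrt(3583) ≈ 119.72*I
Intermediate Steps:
p(L) = 9 - sqrt(6) (p(L) = 9 - sqrt(-2 + 8) = 9 - sqrt(6))
sqrt(-14467 + y(-172, p(8))) = sqrt(-14467 + 135) = sqrt(-14332) = 2*I*sqrt(3583)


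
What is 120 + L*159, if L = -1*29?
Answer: -4491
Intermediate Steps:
L = -29
120 + L*159 = 120 - 29*159 = 120 - 4611 = -4491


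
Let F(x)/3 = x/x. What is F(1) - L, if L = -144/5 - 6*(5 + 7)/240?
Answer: 321/10 ≈ 32.100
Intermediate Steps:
L = -291/10 (L = -144*1/5 - 6*12*(1/240) = -144/5 - 72*1/240 = -144/5 - 3/10 = -291/10 ≈ -29.100)
F(x) = 3 (F(x) = 3*(x/x) = 3*1 = 3)
F(1) - L = 3 - 1*(-291/10) = 3 + 291/10 = 321/10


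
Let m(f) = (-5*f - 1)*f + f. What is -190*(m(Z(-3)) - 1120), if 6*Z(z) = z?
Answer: 426075/2 ≈ 2.1304e+5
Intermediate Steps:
Z(z) = z/6
m(f) = f + f*(-1 - 5*f) (m(f) = (-1 - 5*f)*f + f = f*(-1 - 5*f) + f = f + f*(-1 - 5*f))
-190*(m(Z(-3)) - 1120) = -190*(-5*((⅙)*(-3))² - 1120) = -190*(-5*(-½)² - 1120) = -190*(-5*¼ - 1120) = -190*(-5/4 - 1120) = -190*(-4485/4) = 426075/2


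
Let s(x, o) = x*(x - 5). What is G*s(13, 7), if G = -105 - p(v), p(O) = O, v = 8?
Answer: -11752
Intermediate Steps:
G = -113 (G = -105 - 1*8 = -105 - 8 = -113)
s(x, o) = x*(-5 + x)
G*s(13, 7) = -1469*(-5 + 13) = -1469*8 = -113*104 = -11752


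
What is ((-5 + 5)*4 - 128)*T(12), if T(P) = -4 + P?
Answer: -1024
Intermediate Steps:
((-5 + 5)*4 - 128)*T(12) = ((-5 + 5)*4 - 128)*(-4 + 12) = (0*4 - 128)*8 = (0 - 128)*8 = -128*8 = -1024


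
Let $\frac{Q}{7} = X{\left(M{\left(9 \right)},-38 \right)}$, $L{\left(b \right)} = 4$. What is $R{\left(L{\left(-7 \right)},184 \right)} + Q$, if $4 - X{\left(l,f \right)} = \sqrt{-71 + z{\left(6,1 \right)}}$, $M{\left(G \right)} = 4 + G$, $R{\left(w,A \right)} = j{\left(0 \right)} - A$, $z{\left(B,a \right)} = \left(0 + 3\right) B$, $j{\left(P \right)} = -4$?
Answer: $-160 - 7 i \sqrt{53} \approx -160.0 - 50.961 i$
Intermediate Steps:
$z{\left(B,a \right)} = 3 B$
$R{\left(w,A \right)} = -4 - A$
$X{\left(l,f \right)} = 4 - i \sqrt{53}$ ($X{\left(l,f \right)} = 4 - \sqrt{-71 + 3 \cdot 6} = 4 - \sqrt{-71 + 18} = 4 - \sqrt{-53} = 4 - i \sqrt{53}$)
$Q = 28 - 7 i \sqrt{53}$ ($Q = 7 \left(4 - i \sqrt{53}\right) = 28 - 7 i \sqrt{53} \approx 28.0 - 50.961 i$)
$R{\left(L{\left(-7 \right)},184 \right)} + Q = \left(-4 - 184\right) + \left(28 - 7 i \sqrt{53}\right) = -188 + \left(28 - 7 i \sqrt{53}\right) = -160 - 7 i \sqrt{53}$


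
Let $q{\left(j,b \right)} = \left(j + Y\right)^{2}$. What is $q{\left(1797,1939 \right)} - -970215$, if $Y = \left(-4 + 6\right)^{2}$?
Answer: $4213816$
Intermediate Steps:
$Y = 4$ ($Y = 2^{2} = 4$)
$q{\left(j,b \right)} = \left(4 + j\right)^{2}$ ($q{\left(j,b \right)} = \left(j + 4\right)^{2} = \left(4 + j\right)^{2}$)
$q{\left(1797,1939 \right)} - -970215 = \left(4 + 1797\right)^{2} - -970215 = 1801^{2} + 970215 = 3243601 + 970215 = 4213816$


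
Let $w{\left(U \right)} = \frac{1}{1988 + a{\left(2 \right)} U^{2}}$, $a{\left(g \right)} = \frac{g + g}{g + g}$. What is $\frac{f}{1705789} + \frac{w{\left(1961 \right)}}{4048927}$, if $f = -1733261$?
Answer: $- \frac{267338915813041834}{263101622817245427} \approx -1.0161$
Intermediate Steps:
$a{\left(g \right)} = 1$ ($a{\left(g \right)} = \frac{2 g}{2 g} = 2 g \frac{1}{2 g} = 1$)
$w{\left(U \right)} = \frac{1}{1988 + U^{2}}$ ($w{\left(U \right)} = \frac{1}{1988 + 1 U^{2}} = \frac{1}{1988 + U^{2}}$)
$\frac{f}{1705789} + \frac{w{\left(1961 \right)}}{4048927} = - \frac{1733261}{1705789} + \frac{1}{\left(1988 + 1961^{2}\right) 4048927} = \left(-1733261\right) \frac{1}{1705789} + \frac{1}{1988 + 3845521} \cdot \frac{1}{4048927} = - \frac{17161}{16889} + \frac{1}{3847509} \cdot \frac{1}{4048927} = - \frac{17161}{16889} + \frac{1}{15578283072843} = - \frac{267338915813041834}{263101622817245427}$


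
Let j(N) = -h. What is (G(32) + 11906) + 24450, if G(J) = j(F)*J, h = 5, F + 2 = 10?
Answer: 36196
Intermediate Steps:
F = 8 (F = -2 + 10 = 8)
j(N) = -5 (j(N) = -1*5 = -5)
G(J) = -5*J
(G(32) + 11906) + 24450 = (-5*32 + 11906) + 24450 = (-160 + 11906) + 24450 = 11746 + 24450 = 36196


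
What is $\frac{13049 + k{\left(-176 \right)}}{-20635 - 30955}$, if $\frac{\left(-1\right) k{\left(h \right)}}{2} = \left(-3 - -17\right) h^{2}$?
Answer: $\frac{854279}{51590} \approx 16.559$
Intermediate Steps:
$k{\left(h \right)} = - 28 h^{2}$ ($k{\left(h \right)} = - 2 \left(-3 - -17\right) h^{2} = - 2 \left(-3 + 17\right) h^{2} = - 2 \cdot 14 h^{2} = - 28 h^{2}$)
$\frac{13049 + k{\left(-176 \right)}}{-20635 - 30955} = \frac{13049 - 28 \left(-176\right)^{2}}{-20635 - 30955} = \frac{13049 - 867328}{-51590} = \left(13049 - 867328\right) \left(- \frac{1}{51590}\right) = \left(-854279\right) \left(- \frac{1}{51590}\right) = \frac{854279}{51590}$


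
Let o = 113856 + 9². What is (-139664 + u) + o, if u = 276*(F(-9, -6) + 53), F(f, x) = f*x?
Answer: 3805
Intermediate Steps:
o = 113937 (o = 113856 + 81 = 113937)
u = 29532 (u = 276*(-9*(-6) + 53) = 276*(54 + 53) = 276*107 = 29532)
(-139664 + u) + o = (-139664 + 29532) + 113937 = -110132 + 113937 = 3805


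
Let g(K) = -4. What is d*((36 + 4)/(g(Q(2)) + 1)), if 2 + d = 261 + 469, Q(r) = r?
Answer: -29120/3 ≈ -9706.7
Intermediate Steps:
d = 728 (d = -2 + (261 + 469) = -2 + 730 = 728)
d*((36 + 4)/(g(Q(2)) + 1)) = 728*((36 + 4)/(-4 + 1)) = 728*(40/(-3)) = 728*(40*(-⅓)) = 728*(-40/3) = -29120/3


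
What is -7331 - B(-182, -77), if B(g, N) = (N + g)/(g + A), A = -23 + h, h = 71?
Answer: -982613/134 ≈ -7332.9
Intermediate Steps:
A = 48 (A = -23 + 71 = 48)
B(g, N) = (N + g)/(48 + g) (B(g, N) = (N + g)/(g + 48) = (N + g)/(48 + g))
-7331 - B(-182, -77) = -7331 - (-77 - 182)/(48 - 182) = -7331 - (-259)/(-134) = -7331 - (-1)*(-259)/134 = -7331 - 1*259/134 = -7331 - 259/134 = -982613/134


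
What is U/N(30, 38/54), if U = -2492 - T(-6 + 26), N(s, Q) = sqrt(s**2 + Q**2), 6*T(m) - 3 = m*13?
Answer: -136935*sqrt(656461)/1312922 ≈ -84.505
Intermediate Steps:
T(m) = 1/2 + 13*m/6 (T(m) = 1/2 + (m*13)/6 = 1/2 + (13*m)/6 = 1/2 + 13*m/6)
N(s, Q) = sqrt(Q**2 + s**2)
U = -15215/6 (U = -2492 - (1/2 + 13*(-6 + 26)/6) = -2492 - (1/2 + (13/6)*20) = -2492 - (1/2 + 130/3) = -2492 - 1*263/6 = -2492 - 263/6 = -15215/6 ≈ -2535.8)
U/N(30, 38/54) = -15215/(6*sqrt((38/54)**2 + 30**2)) = -15215/(6*sqrt((38*(1/54))**2 + 900)) = -15215/(6*sqrt((19/27)**2 + 900)) = -15215/(6*sqrt(361/729 + 900)) = -15215*27*sqrt(656461)/656461/6 = -136935*sqrt(656461)/1312922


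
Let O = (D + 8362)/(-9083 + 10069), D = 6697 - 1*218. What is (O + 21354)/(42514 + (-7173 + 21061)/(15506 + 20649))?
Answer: 2133842275/4245344684 ≈ 0.50263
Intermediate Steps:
D = 6479 (D = 6697 - 218 = 6479)
O = 873/58 (O = (6479 + 8362)/(-9083 + 10069) = 14841/986 = 14841*(1/986) = 873/58 ≈ 15.052)
(O + 21354)/(42514 + (-7173 + 21061)/(15506 + 20649)) = (873/58 + 21354)/(42514 + (-7173 + 21061)/(15506 + 20649)) = 1239405/(58*(42514 + 13888/36155)) = 1239405/(58*(42514 + 13888*(1/36155))) = 1239405/(58*(42514 + 1984/5165)) = 1239405/(58*(219586794/5165)) = (1239405/58)*(5165/219586794) = 2133842275/4245344684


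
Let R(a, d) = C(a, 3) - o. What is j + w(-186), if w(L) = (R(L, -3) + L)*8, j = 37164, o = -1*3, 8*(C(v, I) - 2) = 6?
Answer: 35722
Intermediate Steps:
C(v, I) = 11/4 (C(v, I) = 2 + (⅛)*6 = 2 + ¾ = 11/4)
o = -3
R(a, d) = 23/4 (R(a, d) = 11/4 - 1*(-3) = 11/4 + 3 = 23/4)
w(L) = 46 + 8*L (w(L) = (23/4 + L)*8 = 46 + 8*L)
j + w(-186) = 37164 + (46 + 8*(-186)) = 37164 + (46 - 1488) = 37164 - 1442 = 35722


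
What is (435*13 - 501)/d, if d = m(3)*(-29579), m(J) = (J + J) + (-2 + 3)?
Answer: -5154/207053 ≈ -0.024892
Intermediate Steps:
m(J) = 1 + 2*J (m(J) = 2*J + 1 = 1 + 2*J)
d = -207053 (d = (1 + 2*3)*(-29579) = (1 + 6)*(-29579) = 7*(-29579) = -207053)
(435*13 - 501)/d = (435*13 - 501)/(-207053) = (5655 - 501)*(-1/207053) = 5154*(-1/207053) = -5154/207053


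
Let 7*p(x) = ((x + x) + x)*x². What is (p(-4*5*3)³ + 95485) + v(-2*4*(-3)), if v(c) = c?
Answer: -272097791967240413/343 ≈ -7.9329e+14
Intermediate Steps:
p(x) = 3*x³/7 (p(x) = (((x + x) + x)*x²)/7 = ((2*x + x)*x²)/7 = ((3*x)*x²)/7 = (3*x³)/7 = 3*x³/7)
(p(-4*5*3)³ + 95485) + v(-2*4*(-3)) = ((3*(-4*5*3)³/7)³ + 95485) - 2*4*(-3) = ((3*(-20*3)³/7)³ + 95485) - 8*(-3) = (((3/7)*(-60)³)³ + 95485) + 24 = (((3/7)*(-216000))³ + 95485) + 24 = ((-648000/7)³ + 95485) + 24 = (-272097792000000000/343 + 95485) + 24 = -272097791967248645/343 + 24 = -272097791967240413/343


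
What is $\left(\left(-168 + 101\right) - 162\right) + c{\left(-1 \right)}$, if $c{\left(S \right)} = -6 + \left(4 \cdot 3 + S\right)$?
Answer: $-224$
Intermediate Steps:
$c{\left(S \right)} = 6 + S$ ($c{\left(S \right)} = -6 + \left(12 + S\right) = 6 + S$)
$\left(\left(-168 + 101\right) - 162\right) + c{\left(-1 \right)} = \left(\left(-168 + 101\right) - 162\right) + \left(6 - 1\right) = \left(-67 - 162\right) + 5 = -229 + 5 = -224$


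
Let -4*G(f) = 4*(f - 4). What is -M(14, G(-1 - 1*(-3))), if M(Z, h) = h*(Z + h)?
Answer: -32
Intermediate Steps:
G(f) = 4 - f (G(f) = -(f - 4) = -(-4 + f) = -(-16 + 4*f)/4 = 4 - f)
-M(14, G(-1 - 1*(-3))) = -(4 - (-1 - 1*(-3)))*(14 + (4 - (-1 - 1*(-3)))) = -(4 - (-1 + 3))*(14 + (4 - (-1 + 3))) = -(4 - 1*2)*(14 + (4 - 1*2)) = -(4 - 2)*(14 + (4 - 2)) = -2*(14 + 2) = -2*16 = -1*32 = -32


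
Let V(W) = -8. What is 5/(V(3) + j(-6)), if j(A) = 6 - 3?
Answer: -1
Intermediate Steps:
j(A) = 3
5/(V(3) + j(-6)) = 5/(-8 + 3) = 5/(-5) = 5*(-1/5) = -1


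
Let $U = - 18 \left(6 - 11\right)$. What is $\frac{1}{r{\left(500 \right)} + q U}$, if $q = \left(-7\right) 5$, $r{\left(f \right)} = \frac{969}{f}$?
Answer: $- \frac{500}{1574031} \approx -0.00031766$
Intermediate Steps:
$U = 90$ ($U = \left(-18\right) \left(-5\right) = 90$)
$q = -35$
$\frac{1}{r{\left(500 \right)} + q U} = \frac{1}{\frac{969}{500} - 3150} = \frac{1}{- \frac{1574031}{500}} = - \frac{500}{1574031}$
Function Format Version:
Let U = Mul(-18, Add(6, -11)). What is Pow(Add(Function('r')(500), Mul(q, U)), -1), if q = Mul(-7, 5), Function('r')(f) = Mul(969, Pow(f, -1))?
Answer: Rational(-500, 1574031) ≈ -0.00031766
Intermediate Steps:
U = 90 (U = Mul(-18, -5) = 90)
q = -35
Pow(Add(Function('r')(500), Mul(q, U)), -1) = Pow(Add(Mul(969, Pow(500, -1)), Mul(-35, 90)), -1) = Pow(Add(Mul(969, Rational(1, 500)), -3150), -1) = Pow(Add(Rational(969, 500), -3150), -1) = Pow(Rational(-1574031, 500), -1) = Rational(-500, 1574031)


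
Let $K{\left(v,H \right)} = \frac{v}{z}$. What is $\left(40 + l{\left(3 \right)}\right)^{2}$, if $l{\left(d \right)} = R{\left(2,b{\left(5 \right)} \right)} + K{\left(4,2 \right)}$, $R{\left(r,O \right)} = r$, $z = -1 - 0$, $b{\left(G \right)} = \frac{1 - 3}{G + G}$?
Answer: $1444$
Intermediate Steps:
$b{\left(G \right)} = - \frac{1}{G}$ ($b{\left(G \right)} = - \frac{2}{2 G} = - 2 \frac{1}{2 G} = - \frac{1}{G}$)
$z = -1$ ($z = -1 + 0 = -1$)
$K{\left(v,H \right)} = - v$ ($K{\left(v,H \right)} = \frac{v}{-1} = v \left(-1\right) = - v$)
$l{\left(d \right)} = -2$ ($l{\left(d \right)} = 2 - 4 = -2$)
$\left(40 + l{\left(3 \right)}\right)^{2} = \left(40 - 2\right)^{2} = 38^{2} = 1444$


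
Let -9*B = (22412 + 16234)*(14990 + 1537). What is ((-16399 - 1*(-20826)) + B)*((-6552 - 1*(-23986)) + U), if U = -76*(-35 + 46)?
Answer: -1177835757578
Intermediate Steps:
B = -70966938 (B = -(22412 + 16234)*(14990 + 1537)/9 = -4294*16527 = -1/9*638702442 = -70966938)
U = -836 (U = -76*11 = -836)
((-16399 - 1*(-20826)) + B)*((-6552 - 1*(-23986)) + U) = ((-16399 - 1*(-20826)) - 70966938)*((-6552 - 1*(-23986)) - 836) = ((-16399 + 20826) - 70966938)*((-6552 + 23986) - 836) = (4427 - 70966938)*(17434 - 836) = -70962511*16598 = -1177835757578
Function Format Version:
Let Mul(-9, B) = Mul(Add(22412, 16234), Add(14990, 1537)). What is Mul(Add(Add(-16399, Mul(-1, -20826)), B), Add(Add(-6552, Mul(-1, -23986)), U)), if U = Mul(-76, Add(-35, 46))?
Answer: -1177835757578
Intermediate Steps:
B = -70966938 (B = Mul(Rational(-1, 9), Mul(Add(22412, 16234), Add(14990, 1537))) = Mul(Rational(-1, 9), Mul(38646, 16527)) = Mul(Rational(-1, 9), 638702442) = -70966938)
U = -836 (U = Mul(-76, 11) = -836)
Mul(Add(Add(-16399, Mul(-1, -20826)), B), Add(Add(-6552, Mul(-1, -23986)), U)) = Mul(Add(Add(-16399, Mul(-1, -20826)), -70966938), Add(Add(-6552, Mul(-1, -23986)), -836)) = Mul(Add(Add(-16399, 20826), -70966938), Add(Add(-6552, 23986), -836)) = Mul(Add(4427, -70966938), Add(17434, -836)) = Mul(-70962511, 16598) = -1177835757578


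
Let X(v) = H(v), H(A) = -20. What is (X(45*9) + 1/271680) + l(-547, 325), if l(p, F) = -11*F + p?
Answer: -1125298559/271680 ≈ -4142.0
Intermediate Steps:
X(v) = -20
l(p, F) = p - 11*F
(X(45*9) + 1/271680) + l(-547, 325) = (-20 + 1/271680) + (-547 - 11*325) = (-20 + 1/271680) + (-547 - 3575) = -5433599/271680 - 4122 = -1125298559/271680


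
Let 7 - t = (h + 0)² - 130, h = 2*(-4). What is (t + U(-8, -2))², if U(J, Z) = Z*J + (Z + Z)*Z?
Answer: 9409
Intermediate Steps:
h = -8
U(J, Z) = 2*Z² + J*Z (U(J, Z) = J*Z + (2*Z)*Z = J*Z + 2*Z² = 2*Z² + J*Z)
t = 73 (t = 7 - ((-8 + 0)² - 130) = 7 - ((-8)² - 130) = 7 - (64 - 130) = 7 - 1*(-66) = 7 + 66 = 73)
(t + U(-8, -2))² = (73 - 2*(-8 + 2*(-2)))² = (73 - 2*(-8 - 4))² = (73 - 2*(-12))² = (73 + 24)² = 97² = 9409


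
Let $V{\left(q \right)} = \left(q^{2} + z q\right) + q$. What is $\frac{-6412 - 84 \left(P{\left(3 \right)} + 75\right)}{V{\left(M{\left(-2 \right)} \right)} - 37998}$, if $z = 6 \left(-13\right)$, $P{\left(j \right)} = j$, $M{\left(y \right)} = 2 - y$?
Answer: $\frac{926}{2735} \approx 0.33857$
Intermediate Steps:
$z = -78$
$V{\left(q \right)} = q^{2} - 77 q$ ($V{\left(q \right)} = \left(q^{2} - 78 q\right) + q = q^{2} - 77 q$)
$\frac{-6412 - 84 \left(P{\left(3 \right)} + 75\right)}{V{\left(M{\left(-2 \right)} \right)} - 37998} = \frac{-6412 - 84 \left(3 + 75\right)}{\left(2 - -2\right) \left(-77 + \left(2 - -2\right)\right) - 37998} = \frac{-6412 - 6552}{\left(2 + 2\right) \left(-77 + \left(2 + 2\right)\right) - 37998} = \frac{-6412 - 6552}{4 \left(-77 + 4\right) - 37998} = - \frac{12964}{4 \left(-73\right) - 37998} = - \frac{12964}{-292 - 37998} = - \frac{12964}{-38290} = \left(-12964\right) \left(- \frac{1}{38290}\right) = \frac{926}{2735}$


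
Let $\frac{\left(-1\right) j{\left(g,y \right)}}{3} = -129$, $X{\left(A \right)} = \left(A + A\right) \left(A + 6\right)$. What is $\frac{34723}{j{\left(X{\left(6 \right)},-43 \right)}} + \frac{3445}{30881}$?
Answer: $\frac{1073614178}{11950947} \approx 89.835$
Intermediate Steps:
$X{\left(A \right)} = 2 A \left(6 + A\right)$
$j{\left(g,y \right)} = 387$ ($j{\left(g,y \right)} = \left(-3\right) \left(-129\right) = 387$)
$\frac{34723}{j{\left(X{\left(6 \right)},-43 \right)}} + \frac{3445}{30881} = \frac{34723}{387} + \frac{3445}{30881} = \frac{1073614178}{11950947}$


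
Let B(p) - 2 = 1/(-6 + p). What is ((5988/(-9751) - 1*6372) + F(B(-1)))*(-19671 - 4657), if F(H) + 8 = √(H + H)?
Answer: 1513624128704/9751 - 24328*√182/7 ≈ 1.5518e+8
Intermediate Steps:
B(p) = 2 + 1/(-6 + p)
F(H) = -8 + √2*√H (F(H) = -8 + √(H + H) = -8 + √(2*H) = -8 + √2*√H)
((5988/(-9751) - 1*6372) + F(B(-1)))*(-19671 - 4657) = ((5988/(-9751) - 1*6372) + (-8 + √2*√((-11 + 2*(-1))/(-6 - 1))))*(-19671 - 4657) = ((5988*(-1/9751) - 6372) + (-8 + √2*√((-11 - 2)/(-7))))*(-24328) = ((-5988/9751 - 6372) + (-8 + √2*√(-⅐*(-13))))*(-24328) = (-62139360/9751 + (-8 + √2*√(13/7)))*(-24328) = (-62139360/9751 + (-8 + √2*(√91/7)))*(-24328) = (-62139360/9751 + (-8 + √182/7))*(-24328) = (-62217368/9751 + √182/7)*(-24328) = 1513624128704/9751 - 24328*√182/7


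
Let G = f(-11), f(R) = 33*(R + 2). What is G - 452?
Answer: -749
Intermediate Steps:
f(R) = 66 + 33*R (f(R) = 33*(2 + R) = 66 + 33*R)
G = -297 (G = 66 + 33*(-11) = 66 - 363 = -297)
G - 452 = -297 - 452 = -749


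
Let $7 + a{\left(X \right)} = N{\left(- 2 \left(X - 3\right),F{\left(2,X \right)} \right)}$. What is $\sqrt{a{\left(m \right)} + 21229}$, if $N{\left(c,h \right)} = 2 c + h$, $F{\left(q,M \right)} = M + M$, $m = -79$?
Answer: $4 \sqrt{1337} \approx 146.26$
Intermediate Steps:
$F{\left(q,M \right)} = 2 M$
$N{\left(c,h \right)} = h + 2 c$
$a{\left(X \right)} = 5 - 2 X$ ($a{\left(X \right)} = -7 + \left(2 X + 2 \left(- 2 \left(X - 3\right)\right)\right) = -7 + \left(2 X + 2 \left(- 2 \left(-3 + X\right)\right)\right) = -7 + \left(2 X + 2 \left(6 - 2 X\right)\right) = -7 + \left(2 X - \left(-12 + 4 X\right)\right) = -7 - \left(-12 + 2 X\right) = 5 - 2 X$)
$\sqrt{a{\left(m \right)} + 21229} = \sqrt{\left(5 - -158\right) + 21229} = \sqrt{\left(5 + 158\right) + 21229} = \sqrt{163 + 21229} = \sqrt{21392} = 4 \sqrt{1337}$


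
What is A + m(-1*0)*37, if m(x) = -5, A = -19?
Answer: -204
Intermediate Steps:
A + m(-1*0)*37 = -19 - 5*37 = -19 - 185 = -204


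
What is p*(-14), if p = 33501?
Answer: -469014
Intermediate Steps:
p*(-14) = 33501*(-14) = -469014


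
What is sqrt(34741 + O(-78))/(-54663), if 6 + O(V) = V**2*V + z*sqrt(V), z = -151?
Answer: -sqrt(-439817 - 151*I*sqrt(78))/54663 ≈ -1.8394e-5 + 0.012132*I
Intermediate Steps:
O(V) = -6 + V**3 - 151*sqrt(V) (O(V) = -6 + (V**2*V - 151*sqrt(V)) = -6 + (V**3 - 151*sqrt(V)) = -6 + V**3 - 151*sqrt(V))
sqrt(34741 + O(-78))/(-54663) = sqrt(34741 + (-6 + (-78)**3 - 151*I*sqrt(78)))/(-54663) = sqrt(34741 + (-6 - 474552 - 151*I*sqrt(78)))*(-1/54663) = sqrt(34741 + (-474558 - 151*I*sqrt(78)))*(-1/54663) = sqrt(-439817 - 151*I*sqrt(78))*(-1/54663) = -sqrt(-439817 - 151*I*sqrt(78))/54663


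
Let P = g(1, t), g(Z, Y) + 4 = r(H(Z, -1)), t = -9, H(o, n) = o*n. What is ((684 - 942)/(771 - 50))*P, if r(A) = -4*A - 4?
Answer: 1032/721 ≈ 1.4313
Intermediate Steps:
H(o, n) = n*o
r(A) = -4 - 4*A
g(Z, Y) = -8 + 4*Z (g(Z, Y) = -4 + (-4 - (-4)*Z) = -4 + (-4 + 4*Z) = -8 + 4*Z)
P = -4 (P = -8 + 4*1 = -8 + 4 = -4)
((684 - 942)/(771 - 50))*P = ((684 - 942)/(771 - 50))*(-4) = -258/721*(-4) = 1032/721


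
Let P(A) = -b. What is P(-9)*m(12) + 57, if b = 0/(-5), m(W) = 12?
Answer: 57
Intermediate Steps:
b = 0 (b = 0*(-⅕) = 0)
P(A) = 0 (P(A) = -1*0 = 0)
P(-9)*m(12) + 57 = 0*12 + 57 = 0 + 57 = 57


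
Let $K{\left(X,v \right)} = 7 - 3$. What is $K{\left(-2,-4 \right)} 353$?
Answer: $1412$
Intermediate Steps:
$K{\left(X,v \right)} = 4$
$K{\left(-2,-4 \right)} 353 = 4 \cdot 353 = 1412$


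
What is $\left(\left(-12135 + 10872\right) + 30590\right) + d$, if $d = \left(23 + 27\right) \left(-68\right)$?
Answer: $25927$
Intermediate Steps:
$d = -3400$ ($d = 50 \left(-68\right) = -3400$)
$\left(\left(-12135 + 10872\right) + 30590\right) + d = \left(\left(-12135 + 10872\right) + 30590\right) - 3400 = \left(-1263 + 30590\right) - 3400 = 29327 - 3400 = 25927$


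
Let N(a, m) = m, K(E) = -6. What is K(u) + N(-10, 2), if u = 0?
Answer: -4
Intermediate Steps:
K(u) + N(-10, 2) = -6 + 2 = -4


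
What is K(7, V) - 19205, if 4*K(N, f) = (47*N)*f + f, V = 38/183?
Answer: -1170460/61 ≈ -19188.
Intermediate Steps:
V = 38/183 (V = 38*(1/183) = 38/183 ≈ 0.20765)
K(N, f) = f/4 + 47*N*f/4 (K(N, f) = ((47*N)*f + f)/4 = (47*N*f + f)/4 = (f + 47*N*f)/4 = f/4 + 47*N*f/4)
K(7, V) - 19205 = (¼)*(38/183)*(1 + 47*7) - 19205 = (¼)*(38/183)*(1 + 329) - 19205 = (¼)*(38/183)*330 - 19205 = 1045/61 - 19205 = -1170460/61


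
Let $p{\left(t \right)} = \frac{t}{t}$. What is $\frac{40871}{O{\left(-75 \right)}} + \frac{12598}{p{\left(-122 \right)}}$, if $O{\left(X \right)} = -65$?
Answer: $\frac{777999}{65} \approx 11969.0$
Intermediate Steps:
$p{\left(t \right)} = 1$
$\frac{40871}{O{\left(-75 \right)}} + \frac{12598}{p{\left(-122 \right)}} = \frac{40871}{-65} + \frac{12598}{1} = 40871 \left(- \frac{1}{65}\right) + 12598 \cdot 1 = - \frac{40871}{65} + 12598 = \frac{777999}{65}$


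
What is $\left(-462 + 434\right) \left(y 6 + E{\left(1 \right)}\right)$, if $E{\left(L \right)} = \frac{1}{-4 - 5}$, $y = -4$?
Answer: $\frac{6076}{9} \approx 675.11$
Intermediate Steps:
$E{\left(L \right)} = - \frac{1}{9}$ ($E{\left(L \right)} = \frac{1}{-9} = - \frac{1}{9}$)
$\left(-462 + 434\right) \left(y 6 + E{\left(1 \right)}\right) = \left(-462 + 434\right) \left(\left(-4\right) 6 - \frac{1}{9}\right) = - 28 \left(-24 - \frac{1}{9}\right) = \left(-28\right) \left(- \frac{217}{9}\right) = \frac{6076}{9}$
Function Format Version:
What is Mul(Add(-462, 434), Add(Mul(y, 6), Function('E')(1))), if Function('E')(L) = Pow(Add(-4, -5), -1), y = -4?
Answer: Rational(6076, 9) ≈ 675.11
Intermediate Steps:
Function('E')(L) = Rational(-1, 9) (Function('E')(L) = Pow(-9, -1) = Rational(-1, 9))
Mul(Add(-462, 434), Add(Mul(y, 6), Function('E')(1))) = Mul(Add(-462, 434), Add(Mul(-4, 6), Rational(-1, 9))) = Mul(-28, Add(-24, Rational(-1, 9))) = Mul(-28, Rational(-217, 9)) = Rational(6076, 9)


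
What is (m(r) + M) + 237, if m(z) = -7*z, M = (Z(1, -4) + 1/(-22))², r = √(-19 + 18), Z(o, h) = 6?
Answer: 131869/484 - 7*I ≈ 272.46 - 7.0*I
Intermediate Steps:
r = I (r = √(-1) = I ≈ 1.0*I)
M = 17161/484 (M = (6 + 1/(-22))² = (6 - 1/22)² = (131/22)² = 17161/484 ≈ 35.457)
(m(r) + M) + 237 = (-7*I + 17161/484) + 237 = (17161/484 - 7*I) + 237 = 131869/484 - 7*I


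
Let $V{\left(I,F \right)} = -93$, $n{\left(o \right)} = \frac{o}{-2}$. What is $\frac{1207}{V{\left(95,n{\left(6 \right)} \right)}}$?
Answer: $- \frac{1207}{93} \approx -12.979$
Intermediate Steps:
$n{\left(o \right)} = - \frac{o}{2}$ ($n{\left(o \right)} = o \left(- \frac{1}{2}\right) = - \frac{o}{2}$)
$\frac{1207}{V{\left(95,n{\left(6 \right)} \right)}} = \frac{1207}{-93} = 1207 \left(- \frac{1}{93}\right) = - \frac{1207}{93}$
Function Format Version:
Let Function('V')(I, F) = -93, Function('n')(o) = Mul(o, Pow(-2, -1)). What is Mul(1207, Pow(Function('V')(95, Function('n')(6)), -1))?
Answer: Rational(-1207, 93) ≈ -12.979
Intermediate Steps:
Function('n')(o) = Mul(Rational(-1, 2), o) (Function('n')(o) = Mul(o, Rational(-1, 2)) = Mul(Rational(-1, 2), o))
Mul(1207, Pow(Function('V')(95, Function('n')(6)), -1)) = Mul(1207, Pow(-93, -1)) = Mul(1207, Rational(-1, 93)) = Rational(-1207, 93)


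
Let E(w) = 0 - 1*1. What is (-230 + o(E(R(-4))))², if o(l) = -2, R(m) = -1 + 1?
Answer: 53824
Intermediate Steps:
R(m) = 0
E(w) = -1 (E(w) = 0 - 1 = -1)
(-230 + o(E(R(-4))))² = (-230 - 2)² = (-232)² = 53824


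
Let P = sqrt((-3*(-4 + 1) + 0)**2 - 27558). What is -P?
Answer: -3*I*sqrt(3053) ≈ -165.76*I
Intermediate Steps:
P = 3*I*sqrt(3053) (P = sqrt((-3*(-3) + 0)**2 - 27558) = sqrt((9 + 0)**2 - 27558) = sqrt(9**2 - 27558) = sqrt(81 - 27558) = sqrt(-27477) = 3*I*sqrt(3053) ≈ 165.76*I)
-P = -3*I*sqrt(3053)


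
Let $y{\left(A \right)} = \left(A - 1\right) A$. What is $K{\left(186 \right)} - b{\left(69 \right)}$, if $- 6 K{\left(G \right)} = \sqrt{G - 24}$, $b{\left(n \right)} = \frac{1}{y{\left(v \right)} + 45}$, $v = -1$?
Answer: $- \frac{1}{47} - \frac{3 \sqrt{2}}{2} \approx -2.1426$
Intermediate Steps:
$y{\left(A \right)} = A \left(-1 + A\right)$ ($y{\left(A \right)} = \left(-1 + A\right) A = A \left(-1 + A\right)$)
$b{\left(n \right)} = \frac{1}{47}$ ($b{\left(n \right)} = \frac{1}{- (-1 - 1) + 45} = \frac{1}{\left(-1\right) \left(-2\right) + 45} = \frac{1}{2 + 45} = \frac{1}{47}$)
$K{\left(G \right)} = - \frac{\sqrt{-24 + G}}{6}$ ($K{\left(G \right)} = - \frac{\sqrt{G - 24}}{6} = - \frac{\sqrt{-24 + G}}{6}$)
$K{\left(186 \right)} - b{\left(69 \right)} = - \frac{\sqrt{-24 + 186}}{6} - \frac{1}{47} = - \frac{\sqrt{162}}{6} - \frac{1}{47} = - \frac{9 \sqrt{2}}{6} - \frac{1}{47} = - \frac{3 \sqrt{2}}{2} - \frac{1}{47} = - \frac{1}{47} - \frac{3 \sqrt{2}}{2}$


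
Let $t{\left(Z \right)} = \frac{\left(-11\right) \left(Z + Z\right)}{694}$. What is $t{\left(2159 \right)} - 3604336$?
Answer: $- \frac{1250728341}{347} \approx -3.6044 \cdot 10^{6}$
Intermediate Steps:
$t{\left(Z \right)} = - \frac{11 Z}{347}$ ($t{\left(Z \right)} = - 11 \cdot 2 Z \frac{1}{694} = - 22 Z \frac{1}{694} = - \frac{11 Z}{347}$)
$t{\left(2159 \right)} - 3604336 = \left(- \frac{11}{347}\right) 2159 - 3604336 = - \frac{23749}{347} - 3604336 = - \frac{1250728341}{347}$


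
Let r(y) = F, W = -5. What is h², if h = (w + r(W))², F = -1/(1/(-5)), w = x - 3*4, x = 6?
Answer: 1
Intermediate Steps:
w = -6 (w = 6 - 3*4 = 6 - 12 = -6)
F = 5 (F = -1/(-⅕) = -1*(-5) = 5)
r(y) = 5
h = 1 (h = (-6 + 5)² = (-1)² = 1)
h² = 1² = 1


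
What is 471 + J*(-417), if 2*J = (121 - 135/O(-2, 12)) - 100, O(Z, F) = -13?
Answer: -78945/13 ≈ -6072.7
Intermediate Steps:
J = 204/13 (J = ((121 - 135/(-13)) - 100)/2 = ((121 - 135*(-1/13)) - 100)/2 = ((121 + 135/13) - 100)/2 = (1708/13 - 100)/2 = (1/2)*(408/13) = 204/13 ≈ 15.692)
471 + J*(-417) = 471 + (204/13)*(-417) = 471 - 85068/13 = -78945/13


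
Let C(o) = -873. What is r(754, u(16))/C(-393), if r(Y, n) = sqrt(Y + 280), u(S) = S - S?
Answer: -sqrt(1034)/873 ≈ -0.036834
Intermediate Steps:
u(S) = 0
r(Y, n) = sqrt(280 + Y)
r(754, u(16))/C(-393) = sqrt(280 + 754)/(-873) = sqrt(1034)*(-1/873) = -sqrt(1034)/873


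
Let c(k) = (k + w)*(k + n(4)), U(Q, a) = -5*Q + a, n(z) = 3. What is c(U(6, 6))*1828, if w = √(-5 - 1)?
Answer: 921312 - 38388*I*√6 ≈ 9.2131e+5 - 94031.0*I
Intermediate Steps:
w = I*√6 (w = √(-6) = I*√6 ≈ 2.4495*I)
U(Q, a) = a - 5*Q
c(k) = (3 + k)*(k + I*√6) (c(k) = (k + I*√6)*(k + 3) = (k + I*√6)*(3 + k) = (3 + k)*(k + I*√6))
c(U(6, 6))*1828 = ((6 - 5*6)² + 3*(6 - 5*6) + 3*I*√6 + I*(6 - 5*6)*√6)*1828 = ((6 - 30)² + 3*(6 - 30) + 3*I*√6 + I*(6 - 30)*√6)*1828 = ((-24)² + 3*(-24) + 3*I*√6 + I*(-24)*√6)*1828 = (576 - 72 + 3*I*√6 - 24*I*√6)*1828 = (504 - 21*I*√6)*1828 = 921312 - 38388*I*√6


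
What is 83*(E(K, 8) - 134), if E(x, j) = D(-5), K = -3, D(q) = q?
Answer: -11537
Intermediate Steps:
E(x, j) = -5
83*(E(K, 8) - 134) = 83*(-5 - 134) = 83*(-139) = -11537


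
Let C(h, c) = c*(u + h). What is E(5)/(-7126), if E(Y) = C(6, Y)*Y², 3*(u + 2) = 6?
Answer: -375/3563 ≈ -0.10525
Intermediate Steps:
u = 0 (u = -2 + (⅓)*6 = -2 + 2 = 0)
C(h, c) = c*h (C(h, c) = c*(0 + h) = c*h)
E(Y) = 6*Y³ (E(Y) = (Y*6)*Y² = (6*Y)*Y² = 6*Y³)
E(5)/(-7126) = (6*5³)/(-7126) = (6*125)*(-1/7126) = 750*(-1/7126) = -375/3563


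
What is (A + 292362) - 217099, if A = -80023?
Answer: -4760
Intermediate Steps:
(A + 292362) - 217099 = (-80023 + 292362) - 217099 = 212339 - 217099 = -4760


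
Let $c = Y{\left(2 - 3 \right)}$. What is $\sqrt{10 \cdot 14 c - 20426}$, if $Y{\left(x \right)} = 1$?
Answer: $21 i \sqrt{46} \approx 142.43 i$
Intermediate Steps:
$c = 1$
$\sqrt{10 \cdot 14 c - 20426} = \sqrt{10 \cdot 14 \cdot 1 - 20426} = \sqrt{140 \cdot 1 - 20426} = \sqrt{140 - 20426} = \sqrt{-20286} = 21 i \sqrt{46}$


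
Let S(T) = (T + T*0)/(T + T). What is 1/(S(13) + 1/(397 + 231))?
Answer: 628/315 ≈ 1.9937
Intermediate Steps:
S(T) = ½ (S(T) = (T + 0)/((2*T)) = T*(1/(2*T)) = ½)
1/(S(13) + 1/(397 + 231)) = 1/(½ + 1/(397 + 231)) = 1/(½ + 1/628) = 1/(315/628) = 628/315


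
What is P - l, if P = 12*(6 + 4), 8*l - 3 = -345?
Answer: 651/4 ≈ 162.75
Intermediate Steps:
l = -171/4 (l = 3/8 + (1/8)*(-345) = 3/8 - 345/8 = -171/4 ≈ -42.750)
P = 120 (P = 12*10 = 120)
P - l = 120 - 1*(-171/4) = 120 + 171/4 = 651/4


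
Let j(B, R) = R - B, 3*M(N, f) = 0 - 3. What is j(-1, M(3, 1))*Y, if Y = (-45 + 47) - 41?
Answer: 0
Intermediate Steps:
M(N, f) = -1 (M(N, f) = (0 - 3)/3 = (⅓)*(-3) = -1)
Y = -39 (Y = 2 - 41 = -39)
j(-1, M(3, 1))*Y = (-1 - 1*(-1))*(-39) = (-1 + 1)*(-39) = 0*(-39) = 0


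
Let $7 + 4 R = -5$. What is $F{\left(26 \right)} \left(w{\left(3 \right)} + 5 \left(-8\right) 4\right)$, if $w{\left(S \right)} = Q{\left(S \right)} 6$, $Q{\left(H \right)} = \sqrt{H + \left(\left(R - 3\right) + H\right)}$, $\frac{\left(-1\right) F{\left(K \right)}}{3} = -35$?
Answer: $-16800$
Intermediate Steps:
$R = -3$ ($R = - \frac{7}{4} + \frac{1}{4} \left(-5\right) = - \frac{7}{4} - \frac{5}{4} = -3$)
$F{\left(K \right)} = 105$ ($F{\left(K \right)} = \left(-3\right) \left(-35\right) = 105$)
$Q{\left(H \right)} = \sqrt{-6 + 2 H}$ ($Q{\left(H \right)} = \sqrt{H + \left(\left(-3 - 3\right) + H\right)} = \sqrt{H + \left(-6 + H\right)} = \sqrt{-6 + 2 H}$)
$w{\left(S \right)} = 6 \sqrt{-6 + 2 S}$ ($w{\left(S \right)} = \sqrt{-6 + 2 S} 6 = 6 \sqrt{-6 + 2 S}$)
$F{\left(26 \right)} \left(w{\left(3 \right)} + 5 \left(-8\right) 4\right) = 105 \left(6 \sqrt{-6 + 2 \cdot 3} + 5 \left(-8\right) 4\right) = 105 \left(6 \sqrt{-6 + 6} - 160\right) = 105 \left(6 \sqrt{0} - 160\right) = 105 \left(6 \cdot 0 - 160\right) = 105 \left(0 - 160\right) = 105 \left(-160\right) = -16800$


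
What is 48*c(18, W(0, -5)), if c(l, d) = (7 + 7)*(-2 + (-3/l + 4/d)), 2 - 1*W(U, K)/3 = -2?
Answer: -1232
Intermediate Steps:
W(U, K) = 12 (W(U, K) = 6 - 3*(-2) = 6 + 6 = 12)
c(l, d) = -28 - 42/l + 56/d (c(l, d) = 14*(-2 - 3/l + 4/d) = -28 - 42/l + 56/d)
48*c(18, W(0, -5)) = 48*(-28 - 42/18 + 56/12) = 48*(-28 - 42*1/18 + 56*(1/12)) = 48*(-28 - 7/3 + 14/3) = 48*(-77/3) = -1232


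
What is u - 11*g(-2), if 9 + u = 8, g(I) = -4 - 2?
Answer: 65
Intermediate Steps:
g(I) = -6
u = -1 (u = -9 + 8 = -1)
u - 11*g(-2) = -1 - 11*(-6) = -1 + 66 = 65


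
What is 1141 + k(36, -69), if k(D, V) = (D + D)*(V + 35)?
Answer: -1307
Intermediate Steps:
k(D, V) = 2*D*(35 + V) (k(D, V) = (2*D)*(35 + V) = 2*D*(35 + V))
1141 + k(36, -69) = 1141 + 2*36*(35 - 69) = 1141 + 2*36*(-34) = 1141 - 2448 = -1307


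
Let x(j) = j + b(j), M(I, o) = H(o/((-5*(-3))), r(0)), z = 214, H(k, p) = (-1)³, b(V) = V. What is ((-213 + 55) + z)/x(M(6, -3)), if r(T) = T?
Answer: -28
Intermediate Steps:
H(k, p) = -1
M(I, o) = -1
x(j) = 2*j (x(j) = j + j = 2*j)
((-213 + 55) + z)/x(M(6, -3)) = ((-213 + 55) + 214)/((2*(-1))) = (-158 + 214)/(-2) = 56*(-½) = -28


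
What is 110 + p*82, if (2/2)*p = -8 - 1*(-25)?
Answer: 1504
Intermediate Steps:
p = 17 (p = -8 - 1*(-25) = -8 + 25 = 17)
110 + p*82 = 110 + 17*82 = 110 + 1394 = 1504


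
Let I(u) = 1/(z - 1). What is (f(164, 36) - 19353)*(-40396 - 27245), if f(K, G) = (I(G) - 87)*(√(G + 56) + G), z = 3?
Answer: 1519690347 + 11701893*√23 ≈ 1.5758e+9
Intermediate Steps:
I(u) = ½ (I(u) = 1/(3 - 1) = 1/2 = ½)
f(K, G) = -173*G/2 - 173*√(56 + G)/2 (f(K, G) = (½ - 87)*(√(G + 56) + G) = -173*(√(56 + G) + G)/2 = -173*(G + √(56 + G))/2 = -173*G/2 - 173*√(56 + G)/2)
(f(164, 36) - 19353)*(-40396 - 27245) = ((-173/2*36 - 173*√(56 + 36)/2) - 19353)*(-40396 - 27245) = ((-3114 - 173*√23) - 19353)*(-67641) = (-22467 - 173*√23)*(-67641) = 1519690347 + 11701893*√23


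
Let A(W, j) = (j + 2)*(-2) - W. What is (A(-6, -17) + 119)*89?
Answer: 13795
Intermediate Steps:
A(W, j) = -4 - W - 2*j (A(W, j) = (2 + j)*(-2) - W = (-4 - 2*j) - W = -4 - W - 2*j)
(A(-6, -17) + 119)*89 = ((-4 - 1*(-6) - 2*(-17)) + 119)*89 = ((-4 + 6 + 34) + 119)*89 = (36 + 119)*89 = 155*89 = 13795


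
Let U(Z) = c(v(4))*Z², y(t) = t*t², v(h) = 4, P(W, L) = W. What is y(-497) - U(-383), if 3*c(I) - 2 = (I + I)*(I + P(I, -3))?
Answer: -125990631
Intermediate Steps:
y(t) = t³
c(I) = ⅔ + 4*I²/3 (c(I) = ⅔ + ((I + I)*(I + I))/3 = ⅔ + ((2*I)*(2*I))/3 = ⅔ + (4*I²)/3 = ⅔ + 4*I²/3)
U(Z) = 22*Z² (U(Z) = (⅔ + (4/3)*4²)*Z² = (⅔ + (4/3)*16)*Z² = (⅔ + 64/3)*Z² = 22*Z²)
y(-497) - U(-383) = (-497)³ - 22*(-383)² = -122763473 - 22*146689 = -122763473 - 1*3227158 = -122763473 - 3227158 = -125990631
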